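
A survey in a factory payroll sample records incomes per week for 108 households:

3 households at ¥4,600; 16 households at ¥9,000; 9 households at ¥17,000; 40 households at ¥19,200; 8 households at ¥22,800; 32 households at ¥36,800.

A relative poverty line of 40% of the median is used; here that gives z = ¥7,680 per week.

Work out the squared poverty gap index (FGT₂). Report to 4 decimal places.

0.0045

Poor units: 3×¥4,600 (q = 3 of N = 108).
Shortfall ratios: (7680−4600)/7680 = 0.4010 (×3).
Squared: 0.1608 (×3).
Sum = 0.482503; P₂ = 0.482503 / 108 = 0.0045.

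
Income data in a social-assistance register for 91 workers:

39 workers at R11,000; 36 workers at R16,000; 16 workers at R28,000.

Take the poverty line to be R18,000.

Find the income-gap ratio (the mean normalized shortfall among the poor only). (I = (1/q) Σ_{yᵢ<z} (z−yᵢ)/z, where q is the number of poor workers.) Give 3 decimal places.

Poor units: 39×R11,000, 36×R16,000 (q = 75 of N = 91).
Shortfall ratios (z−y)/z: 0.3889 (×39), 0.1111 (×36); sum = 19.166667.
The income-gap ratio divides by q (the poor only): 19.166667 / 75 = 0.256.

0.256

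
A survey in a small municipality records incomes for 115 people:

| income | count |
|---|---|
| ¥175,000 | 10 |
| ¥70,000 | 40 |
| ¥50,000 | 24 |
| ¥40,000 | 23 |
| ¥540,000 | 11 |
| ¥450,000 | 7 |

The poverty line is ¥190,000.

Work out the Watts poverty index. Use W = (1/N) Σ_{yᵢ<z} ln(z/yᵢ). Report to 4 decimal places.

Incomes under z: 23×¥40,000, 24×¥50,000, 40×¥70,000, 10×¥175,000 (q = 97 of N = 115).
Log gaps: ln(190000/40000) = 1.5581 (×23); ln(190000/50000) = 1.3350 (×24); ln(190000/70000) = 0.9985 (×40); ln(190000/175000) = 0.0822 (×10).
W = 108.640886 / 115 = 0.9447.

0.9447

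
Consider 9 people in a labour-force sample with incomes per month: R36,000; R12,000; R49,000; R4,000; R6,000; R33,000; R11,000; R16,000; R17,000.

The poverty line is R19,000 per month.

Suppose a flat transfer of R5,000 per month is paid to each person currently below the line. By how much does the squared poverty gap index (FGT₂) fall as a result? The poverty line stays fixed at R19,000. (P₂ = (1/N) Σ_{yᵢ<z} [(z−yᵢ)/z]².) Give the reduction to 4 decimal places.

0.1056

Before: below the line — R4,000, R6,000, R11,000, R12,000, R16,000, R17,000; squared poverty gap index (FGT₂) = 0.160049.
After the R5,000 transfer: below the line — R9,000, R11,000, R16,000, R17,000; squared poverty gap index (FGT₂) = 0.054478.
Reduction = 0.160049 − 0.054478 = 0.1056.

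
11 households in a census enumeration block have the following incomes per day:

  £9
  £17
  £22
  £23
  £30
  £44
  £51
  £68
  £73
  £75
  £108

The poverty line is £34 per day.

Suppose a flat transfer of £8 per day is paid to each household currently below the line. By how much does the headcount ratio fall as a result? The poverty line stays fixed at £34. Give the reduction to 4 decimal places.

0.0909

Before: below the line — £9, £17, £22, £23, £30; headcount ratio = 0.454545.
After the £8 transfer: below the line — £17, £25, £30, £31; headcount ratio = 0.363636.
Reduction = 0.454545 − 0.363636 = 0.0909.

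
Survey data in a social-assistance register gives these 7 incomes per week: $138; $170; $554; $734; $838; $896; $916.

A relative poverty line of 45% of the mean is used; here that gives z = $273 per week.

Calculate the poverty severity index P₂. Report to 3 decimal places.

Below z: $138, $170 (q = 2 of N = 7).
Relative gaps: (273−138)/273 = 0.4945; (273−170)/273 = 0.3773.
Squared: 0.2445; 0.1423.
Sum = 0.386883; P₂ = 0.386883 / 7 = 0.055.

0.055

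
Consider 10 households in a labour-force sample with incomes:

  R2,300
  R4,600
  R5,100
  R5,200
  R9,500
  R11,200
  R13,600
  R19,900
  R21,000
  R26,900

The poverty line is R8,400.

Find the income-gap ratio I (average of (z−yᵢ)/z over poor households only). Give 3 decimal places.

0.488

Incomes under z: R2,300, R4,600, R5,100, R5,200 (q = 4 of N = 10).
Shortfall ratios (z−y)/z: 0.7262, 0.4524, 0.3929, 0.3810; sum = 1.952381.
I averages over the q = 4 poor units only: 1.952381 / 4 = 0.488.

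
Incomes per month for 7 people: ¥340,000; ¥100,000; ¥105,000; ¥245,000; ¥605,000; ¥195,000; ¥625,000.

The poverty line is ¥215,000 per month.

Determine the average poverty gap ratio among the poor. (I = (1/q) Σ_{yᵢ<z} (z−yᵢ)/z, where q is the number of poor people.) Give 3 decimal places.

Below z: ¥100,000, ¥105,000, ¥195,000 (q = 3 of N = 7).
Relative gaps: 0.5349, 0.5116, 0.0930; sum = 1.139535.
I averages over the q = 3 poor units only: 1.139535 / 3 = 0.380.

0.380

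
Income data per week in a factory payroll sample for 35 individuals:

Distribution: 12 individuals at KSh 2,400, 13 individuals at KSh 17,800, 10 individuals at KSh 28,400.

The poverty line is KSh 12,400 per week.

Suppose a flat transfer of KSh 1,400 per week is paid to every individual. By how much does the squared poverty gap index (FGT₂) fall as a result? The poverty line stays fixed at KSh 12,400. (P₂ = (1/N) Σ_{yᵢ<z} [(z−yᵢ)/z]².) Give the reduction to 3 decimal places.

0.058

Before: below the line — 12×KSh 2,400; squared poverty gap index (FGT₂) = 0.22298.
After the KSh 1,400 transfer: below the line — 12×KSh 3,800; squared poverty gap index (FGT₂) = 0.16492.
Reduction = 0.22298 − 0.16492 = 0.058.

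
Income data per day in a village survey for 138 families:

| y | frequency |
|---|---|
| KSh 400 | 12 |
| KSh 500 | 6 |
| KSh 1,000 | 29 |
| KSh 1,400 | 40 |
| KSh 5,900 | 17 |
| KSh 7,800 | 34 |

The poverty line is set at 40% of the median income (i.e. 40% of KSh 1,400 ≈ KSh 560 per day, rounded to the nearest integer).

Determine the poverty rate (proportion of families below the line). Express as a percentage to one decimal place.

13.0%

18 of the 138 families have income below KSh 560.
H = 18/138 = 13.0%.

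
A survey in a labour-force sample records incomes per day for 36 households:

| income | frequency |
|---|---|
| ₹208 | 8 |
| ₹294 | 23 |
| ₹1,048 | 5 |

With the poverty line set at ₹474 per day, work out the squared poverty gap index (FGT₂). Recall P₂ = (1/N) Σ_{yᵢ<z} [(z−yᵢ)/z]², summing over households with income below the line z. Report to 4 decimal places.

Below the line: 8×₹208, 23×₹294 (q = 31 of N = 36).
Gap ratios (z−y)/z: (474−208)/474 = 0.5612 (×8); (474−294)/474 = 0.3797 (×23).
Squared: 0.3149 (×8); 0.1442 (×23).
Sum = 5.836173; P₂ = 5.836173 / 36 = 0.1621.

0.1621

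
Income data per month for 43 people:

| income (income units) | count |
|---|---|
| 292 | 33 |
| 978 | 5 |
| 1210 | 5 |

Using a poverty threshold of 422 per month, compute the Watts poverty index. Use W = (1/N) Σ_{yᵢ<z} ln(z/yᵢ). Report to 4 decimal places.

0.2826

Below the line: 33×292 (q = 33 of N = 43).
Log gaps: ln(422/292) = 0.3683 (×33).
W = 12.152300 / 43 = 0.2826.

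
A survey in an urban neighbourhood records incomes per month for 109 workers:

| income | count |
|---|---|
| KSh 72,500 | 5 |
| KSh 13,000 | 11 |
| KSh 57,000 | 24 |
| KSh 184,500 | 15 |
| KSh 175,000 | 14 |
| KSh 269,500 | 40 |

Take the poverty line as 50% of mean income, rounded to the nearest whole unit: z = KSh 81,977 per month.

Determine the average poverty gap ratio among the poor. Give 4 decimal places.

Below z: 11×KSh 13,000, 24×KSh 57,000, 5×KSh 72,500 (q = 40 of N = 109).
Shortfall ratios (z−y)/z: 0.8414 (×11), 0.3047 (×24), 0.1156 (×5); sum = 17.146029.
I averages over the q = 40 poor units only: 17.146029 / 40 = 0.4287.

0.4287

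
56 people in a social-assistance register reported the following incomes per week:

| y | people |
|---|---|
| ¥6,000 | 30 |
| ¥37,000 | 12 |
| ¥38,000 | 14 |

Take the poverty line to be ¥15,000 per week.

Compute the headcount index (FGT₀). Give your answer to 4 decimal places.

0.5357

30 of the 56 people have income below ¥15,000.
H = 30/56 = 0.5357.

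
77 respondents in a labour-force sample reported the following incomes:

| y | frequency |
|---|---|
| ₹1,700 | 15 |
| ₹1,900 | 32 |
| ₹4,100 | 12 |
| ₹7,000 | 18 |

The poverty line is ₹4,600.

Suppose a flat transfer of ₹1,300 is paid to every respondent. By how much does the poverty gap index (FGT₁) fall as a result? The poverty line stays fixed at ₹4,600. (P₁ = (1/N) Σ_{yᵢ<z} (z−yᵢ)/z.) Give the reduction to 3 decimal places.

0.189

Before: below the line — 15×₹1,700, 32×₹1,900, 12×₹4,100; poverty gap index (FGT₁) = 0.38368.
After the ₹1,300 transfer: below the line — 15×₹3,000, 32×₹3,200; poverty gap index (FGT₁) = 0.19424.
Reduction = 0.38368 − 0.19424 = 0.189.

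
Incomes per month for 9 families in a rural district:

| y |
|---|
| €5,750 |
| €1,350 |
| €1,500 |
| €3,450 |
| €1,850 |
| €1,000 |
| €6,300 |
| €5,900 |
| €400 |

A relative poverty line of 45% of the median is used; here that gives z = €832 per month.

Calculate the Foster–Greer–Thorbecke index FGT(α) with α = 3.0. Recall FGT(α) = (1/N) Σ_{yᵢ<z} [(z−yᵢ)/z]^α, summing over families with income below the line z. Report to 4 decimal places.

0.0156

Poor units: €400 (q = 1 of N = 9).
Gap ratios (z−y)/z: (832−400)/832 = 0.5192.
Raised to α = 3.0: 0.13998.
Sum = 0.139985; FGT(3.0) = 0.139985 / 9 = 0.0156.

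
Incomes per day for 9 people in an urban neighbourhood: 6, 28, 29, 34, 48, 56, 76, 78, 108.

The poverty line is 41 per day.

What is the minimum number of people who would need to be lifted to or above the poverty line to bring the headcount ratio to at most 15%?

3

4 of the 9 people are poor, so H = 4/9 = 0.444.
A headcount ratio of at most 15% allows at most ⌊0.15 × 9⌋ = 1 poor people.
So at least 4 − 1 = 3 must be lifted.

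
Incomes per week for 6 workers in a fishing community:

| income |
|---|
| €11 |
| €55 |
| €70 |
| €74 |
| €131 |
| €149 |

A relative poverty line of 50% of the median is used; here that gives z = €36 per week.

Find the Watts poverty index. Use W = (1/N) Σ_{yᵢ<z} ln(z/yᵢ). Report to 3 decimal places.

Below z: €11 (q = 1 of N = 6).
Log gaps: ln(36/11) = 1.1856.
W = 1.185624 / 6 = 0.198.

0.198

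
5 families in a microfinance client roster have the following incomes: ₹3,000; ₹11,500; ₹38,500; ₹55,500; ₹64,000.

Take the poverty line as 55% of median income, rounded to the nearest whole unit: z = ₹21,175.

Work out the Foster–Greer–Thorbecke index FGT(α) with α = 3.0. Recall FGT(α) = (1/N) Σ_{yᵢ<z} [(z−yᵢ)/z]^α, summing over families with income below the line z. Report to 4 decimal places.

Poor units: ₹3,000, ₹11,500 (q = 2 of N = 5).
Shortfall ratios: (21175−3000)/21175 = 0.8583; (21175−11500)/21175 = 0.4569.
Raised to α = 3.0: 0.63234; 0.09539.
Sum = 0.727729; FGT(3.0) = 0.727729 / 5 = 0.1455.

0.1455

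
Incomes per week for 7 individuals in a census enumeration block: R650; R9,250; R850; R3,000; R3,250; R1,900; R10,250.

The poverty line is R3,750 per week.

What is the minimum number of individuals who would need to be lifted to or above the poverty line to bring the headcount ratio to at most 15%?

Currently q = 5 of N = 7 are below the line (H = 0.714).
A headcount ratio of at most 15% allows at most ⌊0.15 × 7⌋ = 1 poor individuals.
So at least 5 − 1 = 4 must be lifted.

4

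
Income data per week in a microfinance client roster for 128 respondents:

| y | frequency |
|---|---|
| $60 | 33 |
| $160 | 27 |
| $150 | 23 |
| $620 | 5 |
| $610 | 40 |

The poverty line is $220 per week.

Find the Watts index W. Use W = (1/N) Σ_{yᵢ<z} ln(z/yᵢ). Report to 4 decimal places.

Incomes under z: 33×$60, 23×$150, 27×$160 (q = 83 of N = 128).
Log gaps: ln(220/60) = 1.2993 (×33); ln(220/150) = 0.3830 (×23); ln(220/160) = 0.3185 (×27).
W = 60.283411 / 128 = 0.4710.

0.4710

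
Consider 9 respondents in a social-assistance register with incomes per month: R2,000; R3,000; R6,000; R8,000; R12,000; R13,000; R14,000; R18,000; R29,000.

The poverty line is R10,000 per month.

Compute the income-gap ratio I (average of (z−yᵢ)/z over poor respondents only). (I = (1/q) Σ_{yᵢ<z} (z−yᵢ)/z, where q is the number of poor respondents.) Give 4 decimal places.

Below the line: R2,000, R3,000, R6,000, R8,000 (q = 4 of N = 9).
Shortfall ratios (z−y)/z: 0.8000, 0.7000, 0.4000, 0.2000; sum = 2.100000.
I averages over the q = 4 poor units only: 2.100000 / 4 = 0.5250.

0.5250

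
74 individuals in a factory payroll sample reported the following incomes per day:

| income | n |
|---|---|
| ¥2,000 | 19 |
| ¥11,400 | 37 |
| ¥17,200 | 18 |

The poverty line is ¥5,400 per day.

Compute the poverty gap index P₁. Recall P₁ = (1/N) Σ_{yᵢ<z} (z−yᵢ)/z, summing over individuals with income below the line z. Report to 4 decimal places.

0.1617

Below z: 19×¥2,000 (q = 19 of N = 74).
Relative gaps: (5400−2000)/5400 = 0.6296 (×19).
Sum of shortfalls = 11.962963; P₁ averages over all N: 11.962963 / 74 = 0.1617.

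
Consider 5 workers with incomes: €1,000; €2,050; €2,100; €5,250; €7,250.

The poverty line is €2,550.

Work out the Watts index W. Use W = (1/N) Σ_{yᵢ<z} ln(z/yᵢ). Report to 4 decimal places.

0.2697

Below the line: €1,000, €2,050, €2,100 (q = 3 of N = 5).
Log gaps: ln(2550/1000) = 0.9361; ln(2550/2050) = 0.2183; ln(2550/2100) = 0.1942.
W = 1.348503 / 5 = 0.2697.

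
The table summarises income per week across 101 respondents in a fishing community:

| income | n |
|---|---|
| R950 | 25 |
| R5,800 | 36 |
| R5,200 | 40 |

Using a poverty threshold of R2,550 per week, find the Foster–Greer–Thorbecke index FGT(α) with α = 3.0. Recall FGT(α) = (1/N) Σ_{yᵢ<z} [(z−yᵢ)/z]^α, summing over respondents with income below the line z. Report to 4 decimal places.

Incomes under z: 25×R950 (q = 25 of N = 101).
Relative gaps: (2550−950)/2550 = 0.6275 (×25).
Raised to α = 3.0: 0.24702 (×25).
Sum = 6.175604; FGT(3.0) = 6.175604 / 101 = 0.0611.

0.0611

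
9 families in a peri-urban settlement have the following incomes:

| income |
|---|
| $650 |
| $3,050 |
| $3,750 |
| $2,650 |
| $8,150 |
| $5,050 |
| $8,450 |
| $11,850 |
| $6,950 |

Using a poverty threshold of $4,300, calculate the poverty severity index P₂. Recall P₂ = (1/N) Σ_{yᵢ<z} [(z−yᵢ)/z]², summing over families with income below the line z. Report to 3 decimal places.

Below z: $650, $2,650, $3,050, $3,750 (q = 4 of N = 9).
Gap ratios (z−y)/z: (4300−650)/4300 = 0.8488; (4300−2650)/4300 = 0.3837; (4300−3050)/4300 = 0.2907; (4300−3750)/4300 = 0.1279.
Squared: 0.7205; 0.1472; 0.0845; 0.0164.
Sum = 0.968632; P₂ = 0.968632 / 9 = 0.108.

0.108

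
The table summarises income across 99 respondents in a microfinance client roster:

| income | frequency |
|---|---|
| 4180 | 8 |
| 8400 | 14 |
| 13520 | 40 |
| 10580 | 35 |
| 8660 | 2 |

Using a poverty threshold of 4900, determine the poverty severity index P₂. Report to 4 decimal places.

Incomes under z: 8×4180 (q = 8 of N = 99).
Shortfall ratios: (4900−4180)/4900 = 0.1469 (×8).
Squared: 0.0216 (×8).
Sum = 0.172728; P₂ = 0.172728 / 99 = 0.0017.

0.0017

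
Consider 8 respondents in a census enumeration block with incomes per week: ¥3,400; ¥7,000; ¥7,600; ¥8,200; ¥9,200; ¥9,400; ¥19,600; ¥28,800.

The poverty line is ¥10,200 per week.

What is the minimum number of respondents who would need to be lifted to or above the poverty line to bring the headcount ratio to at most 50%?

2

Currently q = 6 of N = 8 are below the line (H = 0.750).
A headcount ratio of at most 50% allows at most ⌊0.50 × 8⌋ = 4 poor respondents.
So at least 6 − 4 = 2 must be lifted.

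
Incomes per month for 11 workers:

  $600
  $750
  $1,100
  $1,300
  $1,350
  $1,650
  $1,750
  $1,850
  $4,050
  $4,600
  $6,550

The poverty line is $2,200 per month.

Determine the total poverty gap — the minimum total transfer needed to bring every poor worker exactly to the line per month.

Below z: $600, $750, $1,100, $1,300, $1,350, $1,650, $1,750, $1,850 (q = 8 of N = 11).
Individual gaps: 2200−600 = 1600; 2200−750 = 1450; 2200−1100 = 1100; 2200−1300 = 900; 2200−1350 = 850; 2200−1650 = 550; 2200−1750 = 450; 2200−1850 = 350.
Aggregate gap = $7,250.

$7,250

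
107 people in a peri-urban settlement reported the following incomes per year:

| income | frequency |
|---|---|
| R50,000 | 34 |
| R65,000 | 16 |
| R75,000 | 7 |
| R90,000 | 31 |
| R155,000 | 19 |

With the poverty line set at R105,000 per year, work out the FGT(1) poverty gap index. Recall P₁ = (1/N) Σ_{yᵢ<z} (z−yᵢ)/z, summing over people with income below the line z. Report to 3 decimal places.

0.283

Below z: 34×R50,000, 16×R65,000, 7×R75,000, 31×R90,000 (q = 88 of N = 107).
Gap ratios (z−y)/z: (105000−50000)/105000 = 0.5238 (×34); (105000−65000)/105000 = 0.3810 (×16); (105000−75000)/105000 = 0.2857 (×7); (105000−90000)/105000 = 0.1429 (×31).
Σ = 30.333333. Dividing by the full population N = 107 gives P₁ = 0.283.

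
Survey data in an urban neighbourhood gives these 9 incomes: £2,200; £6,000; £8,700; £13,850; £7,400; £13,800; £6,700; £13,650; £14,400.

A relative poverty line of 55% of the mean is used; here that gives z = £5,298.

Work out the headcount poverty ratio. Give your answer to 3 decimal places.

1 of the 9 individuals have income below £5,298.
H = 1/9 = 0.111.

0.111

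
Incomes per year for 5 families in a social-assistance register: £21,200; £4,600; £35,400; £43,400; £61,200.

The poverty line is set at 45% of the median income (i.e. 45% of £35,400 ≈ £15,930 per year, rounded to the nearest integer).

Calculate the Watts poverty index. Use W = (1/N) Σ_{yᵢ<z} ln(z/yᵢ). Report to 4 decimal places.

0.2484

Below the line: £4,600 (q = 1 of N = 5).
ln(z/y) terms: ln(15930/4600) = 1.2421.
W = 1.242148 / 5 = 0.2484.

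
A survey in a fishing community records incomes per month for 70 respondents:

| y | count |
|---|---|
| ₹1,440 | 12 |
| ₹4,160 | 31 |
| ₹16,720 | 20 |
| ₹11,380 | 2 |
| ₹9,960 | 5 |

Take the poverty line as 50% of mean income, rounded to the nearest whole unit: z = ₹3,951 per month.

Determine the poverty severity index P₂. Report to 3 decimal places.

0.069

Below z: 12×₹1,440 (q = 12 of N = 70).
Normalized shortfalls: (3951−1440)/3951 = 0.6355 (×12).
Squared: 0.4039 (×12).
Sum = 4.846862; P₂ = 4.846862 / 70 = 0.069.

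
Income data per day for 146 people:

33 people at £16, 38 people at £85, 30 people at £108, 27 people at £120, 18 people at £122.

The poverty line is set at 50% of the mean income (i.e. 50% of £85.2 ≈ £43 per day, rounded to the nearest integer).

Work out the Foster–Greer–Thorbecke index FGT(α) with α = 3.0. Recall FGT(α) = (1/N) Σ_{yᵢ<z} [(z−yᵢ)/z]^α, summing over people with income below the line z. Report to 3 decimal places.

0.056

Poor units: 33×£16 (q = 33 of N = 146).
Gap ratios (z−y)/z: (43−16)/43 = 0.6279 (×33).
Raised to α = 3.0: 0.24756 (×33).
Sum = 8.169583; FGT(3.0) = 8.169583 / 146 = 0.056.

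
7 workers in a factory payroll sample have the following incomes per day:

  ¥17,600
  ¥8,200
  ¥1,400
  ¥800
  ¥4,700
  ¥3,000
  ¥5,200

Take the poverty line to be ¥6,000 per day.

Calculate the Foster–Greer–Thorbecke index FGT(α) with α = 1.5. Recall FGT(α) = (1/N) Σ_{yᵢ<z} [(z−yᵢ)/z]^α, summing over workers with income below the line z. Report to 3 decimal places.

Below the line: ¥800, ¥1,400, ¥3,000, ¥4,700, ¥5,200 (q = 5 of N = 7).
Relative gaps: (6000−800)/6000 = 0.8667; (6000−1400)/6000 = 0.7667; (6000−3000)/6000 = 0.5000; (6000−4700)/6000 = 0.2167; (6000−5200)/6000 = 0.1333.
Raised to α = 1.5: 0.80682; 0.67129; 0.35355; 0.10085; 0.04869.
Sum = 1.981205; FGT(1.5) = 1.981205 / 7 = 0.283.

0.283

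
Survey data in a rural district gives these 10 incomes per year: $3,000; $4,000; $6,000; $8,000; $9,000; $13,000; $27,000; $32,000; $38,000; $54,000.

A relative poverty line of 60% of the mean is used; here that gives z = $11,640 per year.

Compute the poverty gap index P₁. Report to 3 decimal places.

Poor units: $3,000, $4,000, $6,000, $8,000, $9,000 (q = 5 of N = 10).
Gap ratios (z−y)/z: (11640−3000)/11640 = 0.7423; (11640−4000)/11640 = 0.6564; (11640−6000)/11640 = 0.4845; (11640−8000)/11640 = 0.3127; (11640−9000)/11640 = 0.2268.
Σ = 2.422680. Dividing by the full population N = 10 gives P₁ = 0.242.

0.242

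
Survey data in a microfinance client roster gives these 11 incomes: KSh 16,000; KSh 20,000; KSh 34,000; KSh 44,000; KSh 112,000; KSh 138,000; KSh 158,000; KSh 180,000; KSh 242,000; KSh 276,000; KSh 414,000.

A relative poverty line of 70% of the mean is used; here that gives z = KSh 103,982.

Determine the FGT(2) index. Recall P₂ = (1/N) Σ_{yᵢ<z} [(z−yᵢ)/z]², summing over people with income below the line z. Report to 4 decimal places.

Poor units: KSh 16,000, KSh 20,000, KSh 34,000, KSh 44,000 (q = 4 of N = 11).
Gap ratios (z−y)/z: (103982−16000)/103982 = 0.8461; (103982−20000)/103982 = 0.8077; (103982−34000)/103982 = 0.6730; (103982−44000)/103982 = 0.5768.
Squared: 0.7159; 0.6523; 0.4530; 0.3328.
Sum = 2.153956; P₂ = 2.153956 / 11 = 0.1958.

0.1958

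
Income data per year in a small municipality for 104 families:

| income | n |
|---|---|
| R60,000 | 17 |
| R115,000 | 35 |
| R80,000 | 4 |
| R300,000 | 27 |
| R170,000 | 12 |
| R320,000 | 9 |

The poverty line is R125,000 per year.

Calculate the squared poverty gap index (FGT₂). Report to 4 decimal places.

Below z: 17×R60,000, 4×R80,000, 35×R115,000 (q = 56 of N = 104).
Gap ratios (z−y)/z: (125000−60000)/125000 = 0.5200 (×17); (125000−80000)/125000 = 0.3600 (×4); (125000−115000)/125000 = 0.0800 (×35).
Squared: 0.2704 (×17); 0.1296 (×4); 0.0064 (×35).
Sum = 5.339200; P₂ = 5.339200 / 104 = 0.0513.

0.0513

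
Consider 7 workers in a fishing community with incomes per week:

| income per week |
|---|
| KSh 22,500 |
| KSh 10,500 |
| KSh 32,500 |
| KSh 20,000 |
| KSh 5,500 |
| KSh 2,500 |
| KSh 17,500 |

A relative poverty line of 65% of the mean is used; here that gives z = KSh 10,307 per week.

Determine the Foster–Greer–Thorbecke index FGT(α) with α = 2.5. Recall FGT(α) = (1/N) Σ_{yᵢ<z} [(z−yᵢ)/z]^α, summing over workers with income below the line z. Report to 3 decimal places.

0.093

Poor units: KSh 2,500, KSh 5,500 (q = 2 of N = 7).
Shortfall ratios: (10307−2500)/10307 = 0.7574; (10307−5500)/10307 = 0.4664.
Raised to α = 2.5: 0.49932; 0.14854.
Sum = 0.647865; FGT(2.5) = 0.647865 / 7 = 0.093.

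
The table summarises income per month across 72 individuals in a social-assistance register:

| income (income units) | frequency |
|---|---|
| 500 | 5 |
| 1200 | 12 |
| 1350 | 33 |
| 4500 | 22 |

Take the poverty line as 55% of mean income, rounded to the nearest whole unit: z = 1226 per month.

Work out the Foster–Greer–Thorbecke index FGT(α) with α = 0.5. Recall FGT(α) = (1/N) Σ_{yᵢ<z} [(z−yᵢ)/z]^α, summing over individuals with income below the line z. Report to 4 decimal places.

0.0777

Incomes under z: 5×500, 12×1200 (q = 17 of N = 72).
Relative gaps: (1226−500)/1226 = 0.5922 (×5); (1226−1200)/1226 = 0.0212 (×12).
Raised to α = 0.5: 0.76953 (×5); 0.14563 (×12).
Sum = 5.595150; FGT(0.5) = 5.595150 / 72 = 0.0777.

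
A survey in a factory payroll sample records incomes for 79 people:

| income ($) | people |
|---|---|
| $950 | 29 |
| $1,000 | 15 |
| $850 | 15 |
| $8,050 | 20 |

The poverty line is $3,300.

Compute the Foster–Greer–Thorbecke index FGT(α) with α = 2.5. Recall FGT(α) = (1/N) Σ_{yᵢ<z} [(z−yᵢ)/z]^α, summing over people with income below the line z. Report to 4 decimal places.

Poor units: 15×$850, 29×$950, 15×$1,000 (q = 59 of N = 79).
Normalized shortfalls: (3300−850)/3300 = 0.7424 (×15); (3300−950)/3300 = 0.7121 (×29); (3300−1000)/3300 = 0.6970 (×15).
Raised to α = 2.5: 0.47493 (×15); 0.42794 (×29); 0.40554 (×15).
Sum = 25.617392; FGT(2.5) = 25.617392 / 79 = 0.3243.

0.3243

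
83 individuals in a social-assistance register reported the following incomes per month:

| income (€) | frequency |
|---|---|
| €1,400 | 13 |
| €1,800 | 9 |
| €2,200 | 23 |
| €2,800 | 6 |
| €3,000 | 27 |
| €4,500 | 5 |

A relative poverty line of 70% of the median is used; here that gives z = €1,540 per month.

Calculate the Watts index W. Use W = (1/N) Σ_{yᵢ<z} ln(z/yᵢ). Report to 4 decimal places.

Below z: 13×€1,400 (q = 13 of N = 83).
Log shortfalls: ln(1540/1400) = 0.0953 (×13).
W = 1.239032 / 83 = 0.0149.

0.0149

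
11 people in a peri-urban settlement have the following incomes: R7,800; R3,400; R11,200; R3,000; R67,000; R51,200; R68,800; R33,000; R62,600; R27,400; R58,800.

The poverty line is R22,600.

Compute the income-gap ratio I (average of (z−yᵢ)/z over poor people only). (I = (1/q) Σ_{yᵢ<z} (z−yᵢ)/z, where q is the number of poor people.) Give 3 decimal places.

0.719

Poor units: R3,000, R3,400, R7,800, R11,200 (q = 4 of N = 11).
Shortfall ratios (z−y)/z: 0.8673, 0.8496, 0.6549, 0.5044; sum = 2.876106.
The income-gap ratio divides by q (the poor only): 2.876106 / 4 = 0.719.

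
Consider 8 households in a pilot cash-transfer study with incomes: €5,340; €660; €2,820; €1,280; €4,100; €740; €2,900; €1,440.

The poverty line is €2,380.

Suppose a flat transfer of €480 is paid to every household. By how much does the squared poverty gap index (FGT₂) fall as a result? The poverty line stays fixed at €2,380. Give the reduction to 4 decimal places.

0.0941

Before: below the line — €660, €740, €1,280, €1,440; squared poverty gap index (FGT₂) = 0.170839.
After the €480 transfer: below the line — €1,140, €1,220, €1,760, €1,920; squared poverty gap index (FGT₂) = 0.076778.
Reduction = 0.170839 − 0.076778 = 0.0941.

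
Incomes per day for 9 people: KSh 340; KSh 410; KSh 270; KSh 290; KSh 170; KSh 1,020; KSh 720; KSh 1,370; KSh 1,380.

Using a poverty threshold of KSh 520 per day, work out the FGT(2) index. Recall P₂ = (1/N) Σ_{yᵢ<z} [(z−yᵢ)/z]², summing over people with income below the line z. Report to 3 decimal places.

Below z: KSh 170, KSh 270, KSh 290, KSh 340, KSh 410 (q = 5 of N = 9).
Gap ratios (z−y)/z: (520−170)/520 = 0.6731; (520−270)/520 = 0.4808; (520−290)/520 = 0.4423; (520−340)/520 = 0.3462; (520−410)/520 = 0.2115.
Squared: 0.4530; 0.2311; 0.1956; 0.1198; 0.0447.
Sum = 1.044379; P₂ = 1.044379 / 9 = 0.116.

0.116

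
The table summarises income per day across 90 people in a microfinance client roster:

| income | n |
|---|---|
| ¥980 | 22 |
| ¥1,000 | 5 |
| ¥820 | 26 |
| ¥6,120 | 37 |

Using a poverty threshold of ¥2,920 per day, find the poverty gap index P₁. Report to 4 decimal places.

0.4067

Below the line: 26×¥820, 22×¥980, 5×¥1,000 (q = 53 of N = 90).
Relative gaps: (2920−820)/2920 = 0.7192 (×26); (2920−980)/2920 = 0.6644 (×22); (2920−1000)/2920 = 0.6575 (×5).
Σ = 36.602740. Dividing by the full population N = 90 gives P₁ = 0.4067.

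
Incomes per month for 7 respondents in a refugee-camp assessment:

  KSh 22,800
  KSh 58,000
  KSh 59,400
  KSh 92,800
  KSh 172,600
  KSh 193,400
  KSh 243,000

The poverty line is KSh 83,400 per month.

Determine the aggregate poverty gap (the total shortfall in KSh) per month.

KSh 110,000

Incomes under z: KSh 22,800, KSh 58,000, KSh 59,400 (q = 3 of N = 7).
Individual gaps: 83400−22800 = 60600; 83400−58000 = 25400; 83400−59400 = 24000.
Aggregate gap = KSh 110,000.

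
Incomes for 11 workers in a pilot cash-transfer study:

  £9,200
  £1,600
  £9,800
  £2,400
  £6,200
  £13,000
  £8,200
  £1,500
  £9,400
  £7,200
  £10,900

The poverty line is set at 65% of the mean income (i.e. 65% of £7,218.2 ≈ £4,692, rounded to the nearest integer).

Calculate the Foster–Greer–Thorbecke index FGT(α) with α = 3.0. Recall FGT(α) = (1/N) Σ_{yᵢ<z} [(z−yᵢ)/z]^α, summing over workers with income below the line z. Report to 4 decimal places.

0.0652

Poor units: £1,500, £1,600, £2,400 (q = 3 of N = 11).
Gap ratios (z−y)/z: (4692−1500)/4692 = 0.6803; (4692−1600)/4692 = 0.6590; (4692−2400)/4692 = 0.4885.
Raised to α = 3.0: 0.31486; 0.28618; 0.11657.
Sum = 0.717607; FGT(3.0) = 0.717607 / 11 = 0.0652.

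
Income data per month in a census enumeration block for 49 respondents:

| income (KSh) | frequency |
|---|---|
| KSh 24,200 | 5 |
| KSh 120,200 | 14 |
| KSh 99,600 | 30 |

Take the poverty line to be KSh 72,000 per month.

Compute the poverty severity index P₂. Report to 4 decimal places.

Below the line: 5×KSh 24,200 (q = 5 of N = 49).
Shortfall ratios: (72000−24200)/72000 = 0.6639 (×5).
Squared: 0.4407 (×5).
Sum = 2.203742; P₂ = 2.203742 / 49 = 0.0450.

0.0450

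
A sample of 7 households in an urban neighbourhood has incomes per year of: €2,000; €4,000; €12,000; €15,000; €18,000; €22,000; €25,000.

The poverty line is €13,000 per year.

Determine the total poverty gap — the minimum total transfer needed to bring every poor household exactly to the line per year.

Poor units: €2,000, €4,000, €12,000 (q = 3 of N = 7).
Individual gaps: 13000−2000 = 11000; 13000−4000 = 9000; 13000−12000 = 1000.
Aggregate gap = €21,000.

€21,000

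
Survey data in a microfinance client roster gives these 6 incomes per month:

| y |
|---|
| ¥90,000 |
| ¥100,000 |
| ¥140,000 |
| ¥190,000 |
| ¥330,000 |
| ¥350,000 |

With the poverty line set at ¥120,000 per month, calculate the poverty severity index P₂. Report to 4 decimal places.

0.0150

Below z: ¥90,000, ¥100,000 (q = 2 of N = 6).
Normalized shortfalls: (120000−90000)/120000 = 0.2500; (120000−100000)/120000 = 0.1667.
Squared: 0.0625; 0.0278.
Sum = 0.090278; P₂ = 0.090278 / 6 = 0.0150.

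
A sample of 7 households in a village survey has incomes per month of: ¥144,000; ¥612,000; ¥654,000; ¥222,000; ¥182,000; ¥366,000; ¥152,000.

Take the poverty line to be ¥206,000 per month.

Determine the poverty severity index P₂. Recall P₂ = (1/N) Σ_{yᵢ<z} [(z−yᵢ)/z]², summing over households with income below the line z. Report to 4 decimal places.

Incomes under z: ¥144,000, ¥152,000, ¥182,000 (q = 3 of N = 7).
Normalized shortfalls: (206000−144000)/206000 = 0.3010; (206000−152000)/206000 = 0.2621; (206000−182000)/206000 = 0.1165.
Squared: 0.0906; 0.0687; 0.0136.
Sum = 0.172872; P₂ = 0.172872 / 7 = 0.0247.

0.0247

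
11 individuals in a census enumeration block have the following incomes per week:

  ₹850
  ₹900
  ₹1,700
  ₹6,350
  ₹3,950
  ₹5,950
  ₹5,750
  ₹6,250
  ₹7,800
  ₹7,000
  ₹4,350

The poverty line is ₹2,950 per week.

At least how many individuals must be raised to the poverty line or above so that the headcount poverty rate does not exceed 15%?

2

3 of the 11 individuals are poor, so H = 3/11 = 0.273.
A headcount ratio of at most 15% allows at most ⌊0.15 × 11⌋ = 1 poor individuals.
So at least 3 − 1 = 2 must be lifted.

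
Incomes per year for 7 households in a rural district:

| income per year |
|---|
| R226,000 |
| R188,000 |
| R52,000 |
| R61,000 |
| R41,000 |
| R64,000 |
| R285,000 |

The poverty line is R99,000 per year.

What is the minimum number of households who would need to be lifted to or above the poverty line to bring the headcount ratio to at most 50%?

1

4 of the 7 households are poor, so H = 4/7 = 0.571.
A headcount ratio of at most 50% allows at most ⌊0.50 × 7⌋ = 3 poor households.
So at least 4 − 3 = 1 must be lifted.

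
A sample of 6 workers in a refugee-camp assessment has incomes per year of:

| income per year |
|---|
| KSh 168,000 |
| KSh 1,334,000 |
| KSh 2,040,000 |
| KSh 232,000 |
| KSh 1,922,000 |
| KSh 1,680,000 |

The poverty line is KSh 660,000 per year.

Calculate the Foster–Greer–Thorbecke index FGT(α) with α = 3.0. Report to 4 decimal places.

Below the line: KSh 168,000, KSh 232,000 (q = 2 of N = 6).
Shortfall ratios: (660000−168000)/660000 = 0.7455; (660000−232000)/660000 = 0.6485.
Raised to α = 3.0: 0.41425; 0.27271.
Sum = 0.686960; FGT(3.0) = 0.686960 / 6 = 0.1145.

0.1145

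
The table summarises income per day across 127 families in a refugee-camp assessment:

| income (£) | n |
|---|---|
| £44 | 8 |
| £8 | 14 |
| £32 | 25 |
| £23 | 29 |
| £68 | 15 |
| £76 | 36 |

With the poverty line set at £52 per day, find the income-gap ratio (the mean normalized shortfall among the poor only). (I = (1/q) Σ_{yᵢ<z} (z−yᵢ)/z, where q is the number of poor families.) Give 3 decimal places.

0.511

Below the line: 14×£8, 29×£23, 25×£32, 8×£44 (q = 76 of N = 127).
Relative gaps: 0.8462 (×14), 0.5577 (×29), 0.3846 (×25), 0.1538 (×8); sum = 38.865385.
The income-gap ratio divides by q (the poor only): 38.865385 / 76 = 0.511.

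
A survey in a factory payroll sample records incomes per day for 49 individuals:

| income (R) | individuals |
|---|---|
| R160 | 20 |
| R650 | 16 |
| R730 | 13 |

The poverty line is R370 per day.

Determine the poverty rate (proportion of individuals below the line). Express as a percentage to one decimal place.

40.8%

20 of the 49 individuals have income below R370.
H = 20/49 = 40.8%.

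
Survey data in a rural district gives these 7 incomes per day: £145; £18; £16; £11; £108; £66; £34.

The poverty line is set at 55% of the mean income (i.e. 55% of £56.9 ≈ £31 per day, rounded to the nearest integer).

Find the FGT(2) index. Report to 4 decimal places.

0.1180

Incomes under z: £11, £16, £18 (q = 3 of N = 7).
Relative gaps: (31−11)/31 = 0.6452; (31−16)/31 = 0.4839; (31−18)/31 = 0.4194.
Squared: 0.4162; 0.2341; 0.1759.
Sum = 0.826223; P₂ = 0.826223 / 7 = 0.1180.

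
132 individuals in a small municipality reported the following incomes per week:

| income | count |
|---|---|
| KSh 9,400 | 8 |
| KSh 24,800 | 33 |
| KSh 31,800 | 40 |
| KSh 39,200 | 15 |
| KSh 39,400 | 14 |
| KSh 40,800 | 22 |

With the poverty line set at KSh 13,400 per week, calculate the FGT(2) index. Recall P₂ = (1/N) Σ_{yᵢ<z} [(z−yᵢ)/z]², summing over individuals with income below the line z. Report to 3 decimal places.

0.005

Poor units: 8×KSh 9,400 (q = 8 of N = 132).
Gap ratios (z−y)/z: (13400−9400)/13400 = 0.2985 (×8).
Squared: 0.0891 (×8).
Sum = 0.712854; P₂ = 0.712854 / 132 = 0.005.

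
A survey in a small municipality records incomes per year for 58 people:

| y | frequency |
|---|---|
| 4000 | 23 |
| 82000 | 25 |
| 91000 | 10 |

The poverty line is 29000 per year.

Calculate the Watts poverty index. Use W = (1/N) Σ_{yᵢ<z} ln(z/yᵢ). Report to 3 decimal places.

0.786

Below the line: 23×4000 (q = 23 of N = 58).
ln(z/y) terms: ln(29000/4000) = 1.9810 (×23).
W = 45.563034 / 58 = 0.786.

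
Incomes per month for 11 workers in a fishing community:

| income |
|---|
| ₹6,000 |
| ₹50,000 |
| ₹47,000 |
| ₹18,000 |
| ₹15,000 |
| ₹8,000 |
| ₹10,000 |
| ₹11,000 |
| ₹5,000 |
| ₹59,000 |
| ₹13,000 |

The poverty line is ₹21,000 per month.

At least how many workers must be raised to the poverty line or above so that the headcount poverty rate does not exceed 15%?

7

8 of the 11 workers are poor, so H = 8/11 = 0.727.
A headcount ratio of at most 15% allows at most ⌊0.15 × 11⌋ = 1 poor workers.
So at least 8 − 1 = 7 must be lifted.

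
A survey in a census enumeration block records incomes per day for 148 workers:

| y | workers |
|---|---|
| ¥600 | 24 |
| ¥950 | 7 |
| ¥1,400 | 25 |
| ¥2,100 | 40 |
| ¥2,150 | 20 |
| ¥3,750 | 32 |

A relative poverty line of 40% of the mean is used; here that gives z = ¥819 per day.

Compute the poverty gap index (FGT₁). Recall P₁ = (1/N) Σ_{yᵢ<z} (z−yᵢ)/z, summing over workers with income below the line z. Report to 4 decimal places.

0.0434

Poor units: 24×¥600 (q = 24 of N = 148).
Gap ratios (z−y)/z: (819−600)/819 = 0.2674 (×24).
Sum of shortfalls = 6.417582; P₁ averages over all N: 6.417582 / 148 = 0.0434.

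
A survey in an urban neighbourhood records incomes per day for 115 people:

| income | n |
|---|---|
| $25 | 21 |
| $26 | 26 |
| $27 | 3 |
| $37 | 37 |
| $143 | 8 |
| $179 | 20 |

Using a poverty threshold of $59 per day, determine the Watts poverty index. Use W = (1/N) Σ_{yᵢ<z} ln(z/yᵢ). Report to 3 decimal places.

0.513

Below z: 21×$25, 26×$26, 3×$27, 37×$37 (q = 87 of N = 115).
Log shortfalls: ln(59/25) = 0.8587 (×21); ln(59/26) = 0.8194 (×26); ln(59/27) = 0.7817 (×3); ln(59/37) = 0.4666 (×37).
W = 58.947382 / 115 = 0.513.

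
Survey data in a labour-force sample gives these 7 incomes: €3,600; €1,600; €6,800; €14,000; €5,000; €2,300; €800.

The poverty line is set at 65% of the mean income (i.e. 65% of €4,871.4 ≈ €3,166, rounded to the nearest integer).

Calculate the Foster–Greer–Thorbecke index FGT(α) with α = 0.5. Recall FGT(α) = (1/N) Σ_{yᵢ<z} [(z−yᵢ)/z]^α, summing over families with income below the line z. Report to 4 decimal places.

Poor units: €800, €1,600, €2,300 (q = 3 of N = 7).
Normalized shortfalls: (3166−800)/3166 = 0.7473; (3166−1600)/3166 = 0.4946; (3166−2300)/3166 = 0.2735.
Raised to α = 0.5: 0.86447; 0.70330; 0.52300.
Sum = 2.090776; FGT(0.5) = 2.090776 / 7 = 0.2987.

0.2987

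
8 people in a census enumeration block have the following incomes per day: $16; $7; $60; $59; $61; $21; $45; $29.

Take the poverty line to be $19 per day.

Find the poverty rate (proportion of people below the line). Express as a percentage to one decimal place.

25.0%

2 of the 8 people have income below $19.
H = 2/8 = 25.0%.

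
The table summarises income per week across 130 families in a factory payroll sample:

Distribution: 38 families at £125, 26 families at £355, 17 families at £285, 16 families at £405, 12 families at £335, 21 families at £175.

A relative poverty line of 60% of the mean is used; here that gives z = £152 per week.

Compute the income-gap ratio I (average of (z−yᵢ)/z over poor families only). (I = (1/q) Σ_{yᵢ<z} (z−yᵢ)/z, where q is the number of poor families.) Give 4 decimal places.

0.1776

Below z: 38×£125 (q = 38 of N = 130).
Shortfall ratios (z−y)/z: 0.1776 (×38); sum = 6.750000.
The income-gap ratio divides by q (the poor only): 6.750000 / 38 = 0.1776.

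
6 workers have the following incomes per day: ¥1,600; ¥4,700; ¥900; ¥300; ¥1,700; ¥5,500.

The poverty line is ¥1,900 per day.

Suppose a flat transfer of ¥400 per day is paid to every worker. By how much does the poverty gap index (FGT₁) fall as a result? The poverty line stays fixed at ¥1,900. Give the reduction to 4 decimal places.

Before: below the line — ¥300, ¥900, ¥1,600, ¥1,700; poverty gap index (FGT₁) = 0.271930.
After the ¥400 transfer: below the line — ¥700, ¥1,300; poverty gap index (FGT₁) = 0.157895.
Reduction = 0.271930 − 0.157895 = 0.1140.

0.1140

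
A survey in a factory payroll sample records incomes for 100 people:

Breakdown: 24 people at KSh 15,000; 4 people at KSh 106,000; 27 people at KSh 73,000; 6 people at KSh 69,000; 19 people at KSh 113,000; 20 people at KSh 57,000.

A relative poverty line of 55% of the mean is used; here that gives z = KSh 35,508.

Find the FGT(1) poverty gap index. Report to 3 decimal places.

0.139

Below z: 24×KSh 15,000 (q = 24 of N = 100).
Gap ratios (z−y)/z: (35508−15000)/35508 = 0.5776 (×24).
Σ = 13.861440. Dividing by the full population N = 100 gives P₁ = 0.139.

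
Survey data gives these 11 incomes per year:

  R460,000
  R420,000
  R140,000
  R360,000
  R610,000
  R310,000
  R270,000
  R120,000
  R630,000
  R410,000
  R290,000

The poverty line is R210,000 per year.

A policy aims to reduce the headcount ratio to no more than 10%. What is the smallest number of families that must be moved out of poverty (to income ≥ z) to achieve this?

1

2 of the 11 families are poor, so H = 2/11 = 0.182.
A headcount ratio of at most 10% allows at most ⌊0.10 × 11⌋ = 1 poor families.
So at least 2 − 1 = 1 must be lifted.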